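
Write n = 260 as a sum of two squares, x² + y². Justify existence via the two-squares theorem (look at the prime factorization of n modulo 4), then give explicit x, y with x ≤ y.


Step 1: Factor n = 260 = 2^2 · 5 · 13.
Step 2: Check the mod-4 condition on each prime factor: 2 = 2 (special); 5 ≡ 1 (mod 4), exponent 1; 13 ≡ 1 (mod 4), exponent 1.
All primes ≡ 3 (mod 4) appear to even exponent (or don't appear), so by the two-squares theorem n IS expressible as a sum of two squares.
Step 3: Build a representation. Group n = k² · m with k = 2 and m = 5 · 13 = 65 (a product of primes ≡ 1 (mod 4)); a representation of m scales to one of n via (k·x)² + (k·y)² = k²(x² + y²). Each prime p ≡ 1 (mod 4) is itself a sum of two squares; find a² by testing p − a² for a perfect square:
  5: 5 − 1² = 4 = 2² ⇒ 5 = 1² + 2².
  13: 13 − 1² = 12, 13 − 2² = 9 = 3² ⇒ 13 = 2² + 3².
  Combine using the Brahmagupta–Fibonacci identity (a² + b²)(c² + d²) = (ac − bd)² + (ad + bc)² = (ac + bd)² + (ad − bc)²:
  5 · 13 = 65: from (1² + 2²)(2² + 3²), take (1·2 − 2·3, 1·3 + 2·2) = (2 − 6, 3 + 4) = (-4, 7); dropping signs (only squares matter) gives (4, 7); check 4² + 7² = 16 + 49 = 65 ✓.
  Scale by k = 2: (2·4, 2·7) = (8, 14).
Step 4: Order so x ≤ y and verify: 8² + 14² = 64 + 196 = 260 = n. ✓

n = 260 = 8² + 14² (one valid representation with x ≤ y).


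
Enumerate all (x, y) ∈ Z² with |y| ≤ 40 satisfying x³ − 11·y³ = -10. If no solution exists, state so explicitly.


The equation is x³ - 11y³ = -10. For fixed y, x³ = 11·y³ − 10, so a solution requires the RHS to be a perfect cube.
Strategy: iterate y from -40 to 40, compute RHS = 11·y³ − 10, and check whether it is a (positive or negative) perfect cube.
Check small values of y:
  y = 0: RHS = -10 is not a perfect cube.
  y = 1: RHS = 1 = (1)³ ⇒ x = 1 works.
  y = -1: RHS = -21 is not a perfect cube.
  y = 2: RHS = 78 is not a perfect cube.
  y = -2: RHS = -98 is not a perfect cube.
  y = 3: RHS = 287 is not a perfect cube.
  y = -3: RHS = -307 is not a perfect cube.
Continuing the search up to |y| = 40 finds no further solutions beyond those listed.
Collected solutions: (1, 1).

Solutions (with |y| ≤ 40): (1, 1).


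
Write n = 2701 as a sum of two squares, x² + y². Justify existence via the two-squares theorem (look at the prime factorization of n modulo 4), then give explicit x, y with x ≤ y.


Step 1: Factor n = 2701 = 37 · 73.
Step 2: Check the mod-4 condition on each prime factor: 37 ≡ 1 (mod 4), exponent 1; 73 ≡ 1 (mod 4), exponent 1.
All primes ≡ 3 (mod 4) appear to even exponent (or don't appear), so by the two-squares theorem n IS expressible as a sum of two squares.
Step 3: Build a representation. Here n = 37 · 73 is a product of primes ≡ 1 (mod 4). Each prime p ≡ 1 (mod 4) is itself a sum of two squares; find a² by testing p − a² for a perfect square:
  37: 37 − 1² = 36 = 6² ⇒ 37 = 1² + 6².
  73: 73 − 1² = 72, 73 − 2² = 69, 73 − 3² = 64 = 8² ⇒ 73 = 3² + 8².
  Combine using the Brahmagupta–Fibonacci identity (a² + b²)(c² + d²) = (ac − bd)² + (ad + bc)² = (ac + bd)² + (ad − bc)²:
  37 · 73 = 2701: from (1² + 6²)(3² + 8²), take (1·3 − 6·8, 1·8 + 6·3) = (3 − 48, 8 + 18) = (-45, 26); dropping signs (only squares matter) gives (45, 26); check 45² + 26² = 2025 + 676 = 2701 ✓.
Step 4: Order so x ≤ y and verify: 26² + 45² = 676 + 2025 = 2701 = n. ✓

n = 2701 = 26² + 45² (one valid representation with x ≤ y).


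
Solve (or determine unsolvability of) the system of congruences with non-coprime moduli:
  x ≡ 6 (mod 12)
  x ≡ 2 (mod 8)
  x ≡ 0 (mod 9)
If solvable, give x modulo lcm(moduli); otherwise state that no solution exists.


Moduli 12, 8, 9 are not pairwise coprime, so CRT works modulo lcm(m_i) when all pairwise compatibility conditions hold.
Pairwise compatibility: gcd(m_i, m_j) must divide a_i - a_j for every pair.
Merge one congruence at a time:
  Start: x ≡ 6 (mod 12).
  Combine with x ≡ 2 (mod 8): gcd(12, 8) = 4; 2 - 6 = -4, which IS divisible by 4, so compatible.
    Write x = 6 + 12·t and substitute into x ≡ 2 (mod 8): 12·t ≡ 2 − 6 = -4 (mod 8).
    Divide the congruence (and modulus) by g = 4: 3·t ≡ -1 (mod 2).
    Reduce coefficients mod 2: 1·t ≡ 1 (mod 2).
    So t ≡ 1 (mod 2).
    Then x = 6 + 12·1 = 18, valid modulo lcm(12, 8) = 24: x ≡ 18 (mod 24).
  Combine with x ≡ 0 (mod 9): gcd(24, 9) = 3; 0 - 18 = -18, which IS divisible by 3, so compatible.
    Write x = 18 + 24·t and substitute into x ≡ 0 (mod 9): 24·t ≡ 0 − 18 = -18 (mod 9).
    Divide the congruence (and modulus) by g = 3: 8·t ≡ -6 (mod 3).
    Reduce coefficients mod 3: 2·t ≡ 0 (mod 3).
    The inverse of 2 mod 3 is 2 (since 2·2 = 4 = 1·3 + 1), so t ≡ 2·0 = 0 ≡ 0 (mod 3).
    Then x = 18 + 24·0 = 18, valid modulo lcm(24, 9) = 72: x ≡ 18 (mod 72).
Verify: 18 mod 12 = 6, 18 mod 8 = 2, 18 mod 9 = 0.

x ≡ 18 (mod 72).


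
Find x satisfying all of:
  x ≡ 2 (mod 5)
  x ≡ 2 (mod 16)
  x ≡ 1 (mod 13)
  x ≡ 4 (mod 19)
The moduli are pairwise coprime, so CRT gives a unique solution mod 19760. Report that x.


Product of moduli M = 5 · 16 · 13 · 19 = 19760.
Merge one congruence at a time:
  Start: x ≡ 2 (mod 5).
  Combine with x ≡ 2 (mod 16); new modulus lcm = 80.
    Write x = 2 + 5·t and substitute into x ≡ 2 (mod 16): 5·t ≡ 2 − 2 = 0 (mod 16).
    The inverse of 5 mod 16 is 13 (since 5·13 = 65 = 4·16 + 1), so t ≡ 13·0 = 0 ≡ 0 (mod 16).
    Then x = 2 + 5·0 = 2, valid modulo lcm(5, 16) = 80: x ≡ 2 (mod 80).
  Combine with x ≡ 1 (mod 13); new modulus lcm = 1040.
    Write x = 2 + 80·t and substitute into x ≡ 1 (mod 13): 80·t ≡ 1 − 2 = -1 (mod 13).
    Reduce coefficients mod 13: 2·t ≡ 12 (mod 13).
    The inverse of 2 mod 13 is 7 (since 2·7 = 14 = 1·13 + 1), so t ≡ 7·12 = 84 ≡ 6 (mod 13).
    Then x = 2 + 80·6 = 482, valid modulo lcm(80, 13) = 1040: x ≡ 482 (mod 1040).
  Combine with x ≡ 4 (mod 19); new modulus lcm = 19760.
    Write x = 482 + 1040·t and substitute into x ≡ 4 (mod 19): 1040·t ≡ 4 − 482 = -478 (mod 19).
    Reduce coefficients mod 19: 14·t ≡ 16 (mod 19).
    The inverse of 14 mod 19 is 15 (since 14·15 = 210 = 11·19 + 1), so t ≡ 15·16 = 240 ≡ 12 (mod 19).
    Then x = 482 + 1040·12 = 12962, valid modulo lcm(1040, 19) = 19760: x ≡ 12962 (mod 19760).
Verify against each original: 12962 mod 5 = 2, 12962 mod 16 = 2, 12962 mod 13 = 1, 12962 mod 19 = 4.

x ≡ 12962 (mod 19760).


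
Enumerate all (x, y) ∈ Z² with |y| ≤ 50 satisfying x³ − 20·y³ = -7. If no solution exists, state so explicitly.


The equation is x³ - 20y³ = -7. For fixed y, x³ = 20·y³ − 7, so a solution requires the RHS to be a perfect cube.
Strategy: iterate y from -50 to 50, compute RHS = 20·y³ − 7, and check whether it is a (positive or negative) perfect cube.
Check small values of y:
  y = 0: RHS = -7 is not a perfect cube.
  y = 1: RHS = 13 is not a perfect cube.
  y = -1: RHS = -27 = (-3)³ ⇒ x = -3 works.
  y = 2: RHS = 153 is not a perfect cube.
  y = -2: RHS = -167 is not a perfect cube.
  y = 3: RHS = 533 is not a perfect cube.
  y = -3: RHS = -547 is not a perfect cube.
Continuing the search up to |y| = 50 finds no further solutions beyond those listed.
Collected solutions: (-3, -1).

Solutions (with |y| ≤ 50): (-3, -1).


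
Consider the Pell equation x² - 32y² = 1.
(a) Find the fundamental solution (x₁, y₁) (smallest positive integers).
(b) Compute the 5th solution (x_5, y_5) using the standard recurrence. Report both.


Step 1: Find the fundamental solution (x₁, y₁) of x² - 32y² = 1.
  Expand √32 as a continued fraction. a₀ = ⌊√32⌋ = 5; iterate m_{k+1} = d_k·a_k − m_k, d_{k+1} = (32 − m_{k+1}²)/d_k, a_{k+1} = ⌊(a₀ + m_{k+1})/d_{k+1}⌋ (starting m₀ = 0, d₀ = 1), with convergents p_k = a_k·p_{k-1} + p_{k-2}, q_k = a_k·q_{k-1} + q_{k-2} (p₋₁ = 1, q₋₁ = 0):
  k = 0: a₀ = 5; p₀/q₀ = 5/1; p₀² − 32·q₀² = 25 − 32 = -7.
  k = 1: m = 5, d = 7, a = ⌊(5 + 5)/7⌋ = 1; p/q = (1·5 + 1)/(1·1 + 0) = 6/1; p² − 32·q² = 36 − 32 = 4.
  k = 2: m = 2, d = 4, a = ⌊(5 + 2)/4⌋ = 1; p/q = (1·6 + 5)/(1·1 + 1) = 11/2; p² − 32·q² = 121 − 128 = -7.
  k = 3: m = 2, d = 7, a = ⌊(5 + 2)/7⌋ = 1; p/q = (1·11 + 6)/(1·2 + 1) = 17/3; p² − 32·q² = 289 − 288 = 1.
  The first convergent with p² − 32·q² = 1 gives the fundamental solution (x₁, y₁) = (17, 3).
Step 2: Apply the recurrence (x_{n+1}, y_{n+1}) = (x₁x_n + 32y₁y_n, x₁y_n + y₁x_n) repeatedly.
  From (x_1, y_1) = (17, 3): x_2 = 17·17 + 32·3·3 = 577; y_2 = 17·3 + 3·17 = 102.
  From (x_2, y_2) = (577, 102): x_3 = 17·577 + 32·3·102 = 19601; y_3 = 17·102 + 3·577 = 3465.
  From (x_3, y_3) = (19601, 3465): x_4 = 17·19601 + 32·3·3465 = 665857; y_4 = 17·3465 + 3·19601 = 117708.
  From (x_4, y_4) = (665857, 117708): x_5 = 17·665857 + 32·3·117708 = 22619537; y_5 = 17·117708 + 3·665857 = 3998607.
Step 3: Verify x_5² - 32·y_5² = 511643454094369 - 511643454094368 = 1 (should be 1). ✓

(x_1, y_1) = (17, 3); (x_5, y_5) = (22619537, 3998607).


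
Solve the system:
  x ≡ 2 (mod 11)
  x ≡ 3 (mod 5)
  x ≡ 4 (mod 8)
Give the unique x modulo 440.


Moduli 11, 5, 8 are pairwise coprime; by CRT there is a unique solution modulo M = 11 · 5 · 8 = 440.
Solve pairwise, accumulating the modulus:
  Start with x ≡ 2 (mod 11).
  Combine with x ≡ 3 (mod 5): since gcd(11, 5) = 1, we get a unique residue mod 55.
    Write x = 2 + 11·t and substitute into x ≡ 3 (mod 5): 11·t ≡ 3 − 2 = 1 (mod 5).
    Reduce coefficients mod 5: 1·t ≡ 1 (mod 5).
    So t ≡ 1 (mod 5).
    Then x = 2 + 11·1 = 13, valid modulo lcm(11, 5) = 55: x ≡ 13 (mod 55).
  Combine with x ≡ 4 (mod 8): since gcd(55, 8) = 1, we get a unique residue mod 440.
    Write x = 13 + 55·t and substitute into x ≡ 4 (mod 8): 55·t ≡ 4 − 13 = -9 (mod 8).
    Reduce coefficients mod 8: 7·t ≡ 7 (mod 8).
    The inverse of 7 mod 8 is 7 (since 7·7 = 49 = 6·8 + 1), so t ≡ 7·7 = 49 ≡ 1 (mod 8).
    Then x = 13 + 55·1 = 68, valid modulo lcm(55, 8) = 440: x ≡ 68 (mod 440).
Verify: 68 mod 11 = 2 ✓, 68 mod 5 = 3 ✓, 68 mod 8 = 4 ✓.

x ≡ 68 (mod 440).


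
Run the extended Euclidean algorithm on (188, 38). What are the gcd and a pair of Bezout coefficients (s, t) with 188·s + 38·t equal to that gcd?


Euclidean algorithm on (188, 38) — divide until remainder is 0:
  188 = 4 · 38 + 36
  38 = 1 · 36 + 2
  36 = 18 · 2 + 0
gcd(188, 38) = 2.
Track Bezout coefficients alongside the remainders: start with r₀ = 188 = a·1 + b·0 (s = 1, t = 0) and r₁ = 38 = a·0 + b·1 (s = 0, t = 1); each new remainder r_{k+1} = r_{k-1} − q_k·r_k inherits s_{k+1} = s_{k-1} − q_k·s_k, t_{k+1} = t_{k-1} − q_k·t_k, so r_k = a·s_k + b·t_k at every step:
  q = 4: r = 36, s = 1 − 4·0 = 1, t = 0 − 4·1 = -4  (check: 188·1 + 38·(-4) = 36)
  q = 1: r = 2, s = 0 − 1·1 = -1, t = 1 − 1·(-4) = 5  (check: 188·(-1) + 38·5 = 2)
The row with r = 2 (the gcd) gives the Bezout coefficients s = -1, t = 5.
Result: 188 · (-1) + 38 · (5) = 2.

gcd(188, 38) = 2; s = -1, t = 5 (check: 188·(-1) + 38·5 = 2).


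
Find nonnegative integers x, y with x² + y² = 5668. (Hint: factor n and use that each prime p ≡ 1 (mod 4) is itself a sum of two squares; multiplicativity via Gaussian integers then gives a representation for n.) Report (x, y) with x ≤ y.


Step 1: Factor n = 5668 = 2^2 · 13 · 109.
Step 2: Check the mod-4 condition on each prime factor: 2 = 2 (special); 13 ≡ 1 (mod 4), exponent 1; 109 ≡ 1 (mod 4), exponent 1.
All primes ≡ 3 (mod 4) appear to even exponent (or don't appear), so by the two-squares theorem n IS expressible as a sum of two squares.
Step 3: Build a representation. Group n = k² · m with k = 2 and m = 13 · 109 = 1417 (a product of primes ≡ 1 (mod 4)); a representation of m scales to one of n via (k·x)² + (k·y)² = k²(x² + y²). Each prime p ≡ 1 (mod 4) is itself a sum of two squares; find a² by testing p − a² for a perfect square:
  13: 13 − 1² = 12, 13 − 2² = 9 = 3² ⇒ 13 = 2² + 3².
  109: 109 − 1² = 108, 109 − 2² = 105, 109 − 3² = 100 = 10² ⇒ 109 = 3² + 10².
  Combine using the Brahmagupta–Fibonacci identity (a² + b²)(c² + d²) = (ac − bd)² + (ad + bc)² = (ac + bd)² + (ad − bc)²:
  13 · 109 = 1417: from (2² + 3²)(3² + 10²), take (2·3 − 3·10, 2·10 + 3·3) = (6 − 30, 20 + 9) = (-24, 29); dropping signs (only squares matter) gives (24, 29); check 24² + 29² = 576 + 841 = 1417 ✓.
  Scale by k = 2: (2·24, 2·29) = (48, 58).
Step 4: Order so x ≤ y and verify: 48² + 58² = 2304 + 3364 = 5668 = n. ✓

n = 5668 = 48² + 58² (one valid representation with x ≤ y).


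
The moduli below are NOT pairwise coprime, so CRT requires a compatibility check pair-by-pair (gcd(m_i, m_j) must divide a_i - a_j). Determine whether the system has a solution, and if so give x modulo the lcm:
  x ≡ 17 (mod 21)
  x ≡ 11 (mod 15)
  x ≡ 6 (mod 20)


Moduli 21, 15, 20 are not pairwise coprime, so CRT works modulo lcm(m_i) when all pairwise compatibility conditions hold.
Pairwise compatibility: gcd(m_i, m_j) must divide a_i - a_j for every pair.
Merge one congruence at a time:
  Start: x ≡ 17 (mod 21).
  Combine with x ≡ 11 (mod 15): gcd(21, 15) = 3; 11 - 17 = -6, which IS divisible by 3, so compatible.
    Write x = 17 + 21·t and substitute into x ≡ 11 (mod 15): 21·t ≡ 11 − 17 = -6 (mod 15).
    Divide the congruence (and modulus) by g = 3: 7·t ≡ -2 (mod 5).
    Reduce coefficients mod 5: 2·t ≡ 3 (mod 5).
    The inverse of 2 mod 5 is 3 (since 2·3 = 6 = 1·5 + 1), so t ≡ 3·3 = 9 ≡ 4 (mod 5).
    Then x = 17 + 21·4 = 101, valid modulo lcm(21, 15) = 105: x ≡ 101 (mod 105).
  Combine with x ≡ 6 (mod 20): gcd(105, 20) = 5; 6 - 101 = -95, which IS divisible by 5, so compatible.
    Write x = 101 + 105·t and substitute into x ≡ 6 (mod 20): 105·t ≡ 6 − 101 = -95 (mod 20).
    Divide the congruence (and modulus) by g = 5: 21·t ≡ -19 (mod 4).
    Reduce coefficients mod 4: 1·t ≡ 1 (mod 4).
    So t ≡ 1 (mod 4).
    Then x = 101 + 105·1 = 206, valid modulo lcm(105, 20) = 420: x ≡ 206 (mod 420).
Verify: 206 mod 21 = 17, 206 mod 15 = 11, 206 mod 20 = 6.

x ≡ 206 (mod 420).


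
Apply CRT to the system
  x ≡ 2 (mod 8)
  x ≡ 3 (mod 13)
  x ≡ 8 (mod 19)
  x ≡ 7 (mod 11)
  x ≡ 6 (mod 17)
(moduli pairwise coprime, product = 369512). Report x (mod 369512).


Product of moduli M = 8 · 13 · 19 · 11 · 17 = 369512.
Merge one congruence at a time:
  Start: x ≡ 2 (mod 8).
  Combine with x ≡ 3 (mod 13); new modulus lcm = 104.
    Write x = 2 + 8·t and substitute into x ≡ 3 (mod 13): 8·t ≡ 3 − 2 = 1 (mod 13).
    The inverse of 8 mod 13 is 5 (since 8·5 = 40 = 3·13 + 1), so t ≡ 5·1 = 5 ≡ 5 (mod 13).
    Then x = 2 + 8·5 = 42, valid modulo lcm(8, 13) = 104: x ≡ 42 (mod 104).
  Combine with x ≡ 8 (mod 19); new modulus lcm = 1976.
    Write x = 42 + 104·t and substitute into x ≡ 8 (mod 19): 104·t ≡ 8 − 42 = -34 (mod 19).
    Reduce coefficients mod 19: 9·t ≡ 4 (mod 19).
    The inverse of 9 mod 19 is 17 (since 9·17 = 153 = 8·19 + 1), so t ≡ 17·4 = 68 ≡ 11 (mod 19).
    Then x = 42 + 104·11 = 1186, valid modulo lcm(104, 19) = 1976: x ≡ 1186 (mod 1976).
  Combine with x ≡ 7 (mod 11); new modulus lcm = 21736.
    Write x = 1186 + 1976·t and substitute into x ≡ 7 (mod 11): 1976·t ≡ 7 − 1186 = -1179 (mod 11).
    Reduce coefficients mod 11: 7·t ≡ 9 (mod 11).
    The inverse of 7 mod 11 is 8 (since 7·8 = 56 = 5·11 + 1), so t ≡ 8·9 = 72 ≡ 6 (mod 11).
    Then x = 1186 + 1976·6 = 13042, valid modulo lcm(1976, 11) = 21736: x ≡ 13042 (mod 21736).
  Combine with x ≡ 6 (mod 17); new modulus lcm = 369512.
    Write x = 13042 + 21736·t and substitute into x ≡ 6 (mod 17): 21736·t ≡ 6 − 13042 = -13036 (mod 17).
    Reduce coefficients mod 17: 10·t ≡ 3 (mod 17).
    The inverse of 10 mod 17 is 12 (since 10·12 = 120 = 7·17 + 1), so t ≡ 12·3 = 36 ≡ 2 (mod 17).
    Then x = 13042 + 21736·2 = 56514, valid modulo lcm(21736, 17) = 369512: x ≡ 56514 (mod 369512).
Verify against each original: 56514 mod 8 = 2, 56514 mod 13 = 3, 56514 mod 19 = 8, 56514 mod 11 = 7, 56514 mod 17 = 6.

x ≡ 56514 (mod 369512).


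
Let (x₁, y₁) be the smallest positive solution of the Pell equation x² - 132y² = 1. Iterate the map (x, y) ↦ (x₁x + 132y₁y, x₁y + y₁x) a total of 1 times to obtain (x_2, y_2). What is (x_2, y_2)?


Step 1: Find the fundamental solution (x₁, y₁) of x² - 132y² = 1.
  Expand √132 as a continued fraction. a₀ = ⌊√132⌋ = 11; iterate m_{k+1} = d_k·a_k − m_k, d_{k+1} = (132 − m_{k+1}²)/d_k, a_{k+1} = ⌊(a₀ + m_{k+1})/d_{k+1}⌋ (starting m₀ = 0, d₀ = 1), with convergents p_k = a_k·p_{k-1} + p_{k-2}, q_k = a_k·q_{k-1} + q_{k-2} (p₋₁ = 1, q₋₁ = 0):
  k = 0: a₀ = 11; p₀/q₀ = 11/1; p₀² − 132·q₀² = 121 − 132 = -11.
  k = 1: m = 11, d = 11, a = ⌊(11 + 11)/11⌋ = 2; p/q = (2·11 + 1)/(2·1 + 0) = 23/2; p² − 132·q² = 529 − 528 = 1.
  The first convergent with p² − 132·q² = 1 gives the fundamental solution (x₁, y₁) = (23, 2).
Step 2: Apply the recurrence (x_{n+1}, y_{n+1}) = (x₁x_n + 132y₁y_n, x₁y_n + y₁x_n) repeatedly.
  From (x_1, y_1) = (23, 2): x_2 = 23·23 + 132·2·2 = 1057; y_2 = 23·2 + 2·23 = 92.
Step 3: Verify x_2² - 132·y_2² = 1117249 - 1117248 = 1 (should be 1). ✓

(x_1, y_1) = (23, 2); (x_2, y_2) = (1057, 92).


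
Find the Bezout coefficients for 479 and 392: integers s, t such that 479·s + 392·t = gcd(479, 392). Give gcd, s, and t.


Euclidean algorithm on (479, 392) — divide until remainder is 0:
  479 = 1 · 392 + 87
  392 = 4 · 87 + 44
  87 = 1 · 44 + 43
  44 = 1 · 43 + 1
  43 = 43 · 1 + 0
gcd(479, 392) = 1.
Track Bezout coefficients alongside the remainders: start with r₀ = 479 = a·1 + b·0 (s = 1, t = 0) and r₁ = 392 = a·0 + b·1 (s = 0, t = 1); each new remainder r_{k+1} = r_{k-1} − q_k·r_k inherits s_{k+1} = s_{k-1} − q_k·s_k, t_{k+1} = t_{k-1} − q_k·t_k, so r_k = a·s_k + b·t_k at every step:
  q = 1: r = 87, s = 1 − 1·0 = 1, t = 0 − 1·1 = -1  (check: 479·1 + 392·(-1) = 87)
  q = 4: r = 44, s = 0 − 4·1 = -4, t = 1 − 4·(-1) = 5  (check: 479·(-4) + 392·5 = 44)
  q = 1: r = 43, s = 1 − 1·(-4) = 5, t = -1 − 1·5 = -6  (check: 479·5 + 392·(-6) = 43)
  q = 1: r = 1, s = -4 − 1·5 = -9, t = 5 − 1·(-6) = 11  (check: 479·(-9) + 392·11 = 1)
The row with r = 1 (the gcd) gives the Bezout coefficients s = -9, t = 11.
Result: 479 · (-9) + 392 · (11) = 1.

gcd(479, 392) = 1; s = -9, t = 11 (check: 479·(-9) + 392·11 = 1).


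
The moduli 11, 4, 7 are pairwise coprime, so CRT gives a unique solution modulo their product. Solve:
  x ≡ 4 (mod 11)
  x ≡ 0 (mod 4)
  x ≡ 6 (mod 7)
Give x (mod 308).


Moduli 11, 4, 7 are pairwise coprime; by CRT there is a unique solution modulo M = 11 · 4 · 7 = 308.
Solve pairwise, accumulating the modulus:
  Start with x ≡ 4 (mod 11).
  Combine with x ≡ 0 (mod 4): since gcd(11, 4) = 1, we get a unique residue mod 44.
    Write x = 4 + 11·t and substitute into x ≡ 0 (mod 4): 11·t ≡ 0 − 4 = -4 (mod 4).
    Reduce coefficients mod 4: 3·t ≡ 0 (mod 4).
    The inverse of 3 mod 4 is 3 (since 3·3 = 9 = 2·4 + 1), so t ≡ 3·0 = 0 ≡ 0 (mod 4).
    Then x = 4 + 11·0 = 4, valid modulo lcm(11, 4) = 44: x ≡ 4 (mod 44).
  Combine with x ≡ 6 (mod 7): since gcd(44, 7) = 1, we get a unique residue mod 308.
    Write x = 4 + 44·t and substitute into x ≡ 6 (mod 7): 44·t ≡ 6 − 4 = 2 (mod 7).
    Reduce coefficients mod 7: 2·t ≡ 2 (mod 7).
    The inverse of 2 mod 7 is 4 (since 2·4 = 8 = 1·7 + 1), so t ≡ 4·2 = 8 ≡ 1 (mod 7).
    Then x = 4 + 44·1 = 48, valid modulo lcm(44, 7) = 308: x ≡ 48 (mod 308).
Verify: 48 mod 11 = 4 ✓, 48 mod 4 = 0 ✓, 48 mod 7 = 6 ✓.

x ≡ 48 (mod 308).


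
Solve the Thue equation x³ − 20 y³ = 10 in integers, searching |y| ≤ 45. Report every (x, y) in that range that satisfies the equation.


The equation is x³ - 20y³ = 10. For fixed y, x³ = 20·y³ + 10, so a solution requires the RHS to be a perfect cube.
Strategy: iterate y from -45 to 45, compute RHS = 20·y³ + 10, and check whether it is a (positive or negative) perfect cube.
Check small values of y:
  y = 0: RHS = 10 is not a perfect cube.
  y = 1: RHS = 30 is not a perfect cube.
  y = -1: RHS = -10 is not a perfect cube.
  y = 2: RHS = 170 is not a perfect cube.
  y = -2: RHS = -150 is not a perfect cube.
  y = 3: RHS = 550 is not a perfect cube.
  y = -3: RHS = -530 is not a perfect cube.
Continuing the search up to |y| = 45 finds no solutions either.
No (x, y) in the scanned range satisfies the equation.

No integer solutions with |y| ≤ 45.


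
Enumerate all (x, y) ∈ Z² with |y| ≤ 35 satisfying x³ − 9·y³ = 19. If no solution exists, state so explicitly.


The equation is x³ - 9y³ = 19. For fixed y, x³ = 9·y³ + 19, so a solution requires the RHS to be a perfect cube.
Strategy: iterate y from -35 to 35, compute RHS = 9·y³ + 19, and check whether it is a (positive or negative) perfect cube.
Check small values of y:
  y = 0: RHS = 19 is not a perfect cube.
  y = 1: RHS = 28 is not a perfect cube.
  y = -1: RHS = 10 is not a perfect cube.
  y = 2: RHS = 91 is not a perfect cube.
  y = -2: RHS = -53 is not a perfect cube.
  y = 3: RHS = 262 is not a perfect cube.
  y = -3: RHS = -224 is not a perfect cube.
Continuing the search up to |y| = 35 finds no solutions either.
No (x, y) in the scanned range satisfies the equation.

No integer solutions with |y| ≤ 35.


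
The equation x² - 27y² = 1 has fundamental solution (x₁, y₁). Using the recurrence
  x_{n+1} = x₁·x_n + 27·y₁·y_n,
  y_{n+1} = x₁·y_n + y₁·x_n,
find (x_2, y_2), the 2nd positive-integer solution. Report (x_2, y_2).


Step 1: Find the fundamental solution (x₁, y₁) of x² - 27y² = 1.
  Expand √27 as a continued fraction. a₀ = ⌊√27⌋ = 5; iterate m_{k+1} = d_k·a_k − m_k, d_{k+1} = (27 − m_{k+1}²)/d_k, a_{k+1} = ⌊(a₀ + m_{k+1})/d_{k+1}⌋ (starting m₀ = 0, d₀ = 1), with convergents p_k = a_k·p_{k-1} + p_{k-2}, q_k = a_k·q_{k-1} + q_{k-2} (p₋₁ = 1, q₋₁ = 0):
  k = 0: a₀ = 5; p₀/q₀ = 5/1; p₀² − 27·q₀² = 25 − 27 = -2.
  k = 1: m = 5, d = 2, a = ⌊(5 + 5)/2⌋ = 5; p/q = (5·5 + 1)/(5·1 + 0) = 26/5; p² − 27·q² = 676 − 675 = 1.
  The first convergent with p² − 27·q² = 1 gives the fundamental solution (x₁, y₁) = (26, 5).
Step 2: Apply the recurrence (x_{n+1}, y_{n+1}) = (x₁x_n + 27y₁y_n, x₁y_n + y₁x_n) repeatedly.
  From (x_1, y_1) = (26, 5): x_2 = 26·26 + 27·5·5 = 1351; y_2 = 26·5 + 5·26 = 260.
Step 3: Verify x_2² - 27·y_2² = 1825201 - 1825200 = 1 (should be 1). ✓

(x_1, y_1) = (26, 5); (x_2, y_2) = (1351, 260).


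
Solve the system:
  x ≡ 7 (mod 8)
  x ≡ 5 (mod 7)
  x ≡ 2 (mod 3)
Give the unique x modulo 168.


Moduli 8, 7, 3 are pairwise coprime; by CRT there is a unique solution modulo M = 8 · 7 · 3 = 168.
Solve pairwise, accumulating the modulus:
  Start with x ≡ 7 (mod 8).
  Combine with x ≡ 5 (mod 7): since gcd(8, 7) = 1, we get a unique residue mod 56.
    Write x = 7 + 8·t and substitute into x ≡ 5 (mod 7): 8·t ≡ 5 − 7 = -2 (mod 7).
    Reduce coefficients mod 7: 1·t ≡ 5 (mod 7).
    So t ≡ 5 (mod 7).
    Then x = 7 + 8·5 = 47, valid modulo lcm(8, 7) = 56: x ≡ 47 (mod 56).
  Combine with x ≡ 2 (mod 3): since gcd(56, 3) = 1, we get a unique residue mod 168.
    Write x = 47 + 56·t and substitute into x ≡ 2 (mod 3): 56·t ≡ 2 − 47 = -45 (mod 3).
    Reduce coefficients mod 3: 2·t ≡ 0 (mod 3).
    The inverse of 2 mod 3 is 2 (since 2·2 = 4 = 1·3 + 1), so t ≡ 2·0 = 0 ≡ 0 (mod 3).
    Then x = 47 + 56·0 = 47, valid modulo lcm(56, 3) = 168: x ≡ 47 (mod 168).
Verify: 47 mod 8 = 7 ✓, 47 mod 7 = 5 ✓, 47 mod 3 = 2 ✓.

x ≡ 47 (mod 168).


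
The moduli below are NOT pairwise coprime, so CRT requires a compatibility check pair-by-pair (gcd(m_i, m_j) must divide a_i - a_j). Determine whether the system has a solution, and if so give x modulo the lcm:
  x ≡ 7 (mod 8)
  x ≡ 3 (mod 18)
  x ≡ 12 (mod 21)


Moduli 8, 18, 21 are not pairwise coprime, so CRT works modulo lcm(m_i) when all pairwise compatibility conditions hold.
Pairwise compatibility: gcd(m_i, m_j) must divide a_i - a_j for every pair.
Merge one congruence at a time:
  Start: x ≡ 7 (mod 8).
  Combine with x ≡ 3 (mod 18): gcd(8, 18) = 2; 3 - 7 = -4, which IS divisible by 2, so compatible.
    Write x = 7 + 8·t and substitute into x ≡ 3 (mod 18): 8·t ≡ 3 − 7 = -4 (mod 18).
    Divide the congruence (and modulus) by g = 2: 4·t ≡ -2 (mod 9).
    Reduce coefficients mod 9: 4·t ≡ 7 (mod 9).
    The inverse of 4 mod 9 is 7 (since 4·7 = 28 = 3·9 + 1), so t ≡ 7·7 = 49 ≡ 4 (mod 9).
    Then x = 7 + 8·4 = 39, valid modulo lcm(8, 18) = 72: x ≡ 39 (mod 72).
  Combine with x ≡ 12 (mod 21): gcd(72, 21) = 3; 12 - 39 = -27, which IS divisible by 3, so compatible.
    Write x = 39 + 72·t and substitute into x ≡ 12 (mod 21): 72·t ≡ 12 − 39 = -27 (mod 21).
    Divide the congruence (and modulus) by g = 3: 24·t ≡ -9 (mod 7).
    Reduce coefficients mod 7: 3·t ≡ 5 (mod 7).
    The inverse of 3 mod 7 is 5 (since 3·5 = 15 = 2·7 + 1), so t ≡ 5·5 = 25 ≡ 4 (mod 7).
    Then x = 39 + 72·4 = 327, valid modulo lcm(72, 21) = 504: x ≡ 327 (mod 504).
Verify: 327 mod 8 = 7, 327 mod 18 = 3, 327 mod 21 = 12.

x ≡ 327 (mod 504).


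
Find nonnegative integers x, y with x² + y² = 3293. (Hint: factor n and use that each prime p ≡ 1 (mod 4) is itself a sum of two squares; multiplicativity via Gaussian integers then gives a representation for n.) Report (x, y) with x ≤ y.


Step 1: Factor n = 3293 = 37 · 89.
Step 2: Check the mod-4 condition on each prime factor: 37 ≡ 1 (mod 4), exponent 1; 89 ≡ 1 (mod 4), exponent 1.
All primes ≡ 3 (mod 4) appear to even exponent (or don't appear), so by the two-squares theorem n IS expressible as a sum of two squares.
Step 3: Build a representation. Here n = 37 · 89 is a product of primes ≡ 1 (mod 4). Each prime p ≡ 1 (mod 4) is itself a sum of two squares; find a² by testing p − a² for a perfect square:
  37: 37 − 1² = 36 = 6² ⇒ 37 = 1² + 6².
  89: 89 − 1² = 88, 89 − 2² = 85, 89 − 3² = 80, 89 − 4² = 73, 89 − 5² = 64 = 8² ⇒ 89 = 5² + 8².
  Combine using the Brahmagupta–Fibonacci identity (a² + b²)(c² + d²) = (ac − bd)² + (ad + bc)² = (ac + bd)² + (ad − bc)²:
  37 · 89 = 3293: from (1² + 6²)(5² + 8²), take (1·5 − 6·8, 1·8 + 6·5) = (5 − 48, 8 + 30) = (-43, 38); dropping signs (only squares matter) gives (43, 38); check 43² + 38² = 1849 + 1444 = 3293 ✓.
Step 4: Order so x ≤ y and verify: 38² + 43² = 1444 + 1849 = 3293 = n. ✓

n = 3293 = 38² + 43² (one valid representation with x ≤ y).


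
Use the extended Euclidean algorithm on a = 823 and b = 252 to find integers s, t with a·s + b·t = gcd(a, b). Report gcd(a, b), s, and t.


Euclidean algorithm on (823, 252) — divide until remainder is 0:
  823 = 3 · 252 + 67
  252 = 3 · 67 + 51
  67 = 1 · 51 + 16
  51 = 3 · 16 + 3
  16 = 5 · 3 + 1
  3 = 3 · 1 + 0
gcd(823, 252) = 1.
Track Bezout coefficients alongside the remainders: start with r₀ = 823 = a·1 + b·0 (s = 1, t = 0) and r₁ = 252 = a·0 + b·1 (s = 0, t = 1); each new remainder r_{k+1} = r_{k-1} − q_k·r_k inherits s_{k+1} = s_{k-1} − q_k·s_k, t_{k+1} = t_{k-1} − q_k·t_k, so r_k = a·s_k + b·t_k at every step:
  q = 3: r = 67, s = 1 − 3·0 = 1, t = 0 − 3·1 = -3  (check: 823·1 + 252·(-3) = 67)
  q = 3: r = 51, s = 0 − 3·1 = -3, t = 1 − 3·(-3) = 10  (check: 823·(-3) + 252·10 = 51)
  q = 1: r = 16, s = 1 − 1·(-3) = 4, t = -3 − 1·10 = -13  (check: 823·4 + 252·(-13) = 16)
  q = 3: r = 3, s = -3 − 3·4 = -15, t = 10 − 3·(-13) = 49  (check: 823·(-15) + 252·49 = 3)
  q = 5: r = 1, s = 4 − 5·(-15) = 79, t = -13 − 5·49 = -258  (check: 823·79 + 252·(-258) = 1)
The row with r = 1 (the gcd) gives the Bezout coefficients s = 79, t = -258.
Result: 823 · (79) + 252 · (-258) = 1.

gcd(823, 252) = 1; s = 79, t = -258 (check: 823·79 + 252·(-258) = 1).


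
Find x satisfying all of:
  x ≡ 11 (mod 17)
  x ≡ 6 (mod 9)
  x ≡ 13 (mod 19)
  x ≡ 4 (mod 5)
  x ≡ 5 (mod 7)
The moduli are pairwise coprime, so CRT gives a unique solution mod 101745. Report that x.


Product of moduli M = 17 · 9 · 19 · 5 · 7 = 101745.
Merge one congruence at a time:
  Start: x ≡ 11 (mod 17).
  Combine with x ≡ 6 (mod 9); new modulus lcm = 153.
    Write x = 11 + 17·t and substitute into x ≡ 6 (mod 9): 17·t ≡ 6 − 11 = -5 (mod 9).
    Reduce coefficients mod 9: 8·t ≡ 4 (mod 9).
    The inverse of 8 mod 9 is 8 (since 8·8 = 64 = 7·9 + 1), so t ≡ 8·4 = 32 ≡ 5 (mod 9).
    Then x = 11 + 17·5 = 96, valid modulo lcm(17, 9) = 153: x ≡ 96 (mod 153).
  Combine with x ≡ 13 (mod 19); new modulus lcm = 2907.
    Write x = 96 + 153·t and substitute into x ≡ 13 (mod 19): 153·t ≡ 13 − 96 = -83 (mod 19).
    Reduce coefficients mod 19: 1·t ≡ 12 (mod 19).
    So t ≡ 12 (mod 19).
    Then x = 96 + 153·12 = 1932, valid modulo lcm(153, 19) = 2907: x ≡ 1932 (mod 2907).
  Combine with x ≡ 4 (mod 5); new modulus lcm = 14535.
    Write x = 1932 + 2907·t and substitute into x ≡ 4 (mod 5): 2907·t ≡ 4 − 1932 = -1928 (mod 5).
    Reduce coefficients mod 5: 2·t ≡ 2 (mod 5).
    The inverse of 2 mod 5 is 3 (since 2·3 = 6 = 1·5 + 1), so t ≡ 3·2 = 6 ≡ 1 (mod 5).
    Then x = 1932 + 2907·1 = 4839, valid modulo lcm(2907, 5) = 14535: x ≡ 4839 (mod 14535).
  Combine with x ≡ 5 (mod 7); new modulus lcm = 101745.
    Write x = 4839 + 14535·t and substitute into x ≡ 5 (mod 7): 14535·t ≡ 5 − 4839 = -4834 (mod 7).
    Reduce coefficients mod 7: 3·t ≡ 3 (mod 7).
    The inverse of 3 mod 7 is 5 (since 3·5 = 15 = 2·7 + 1), so t ≡ 5·3 = 15 ≡ 1 (mod 7).
    Then x = 4839 + 14535·1 = 19374, valid modulo lcm(14535, 7) = 101745: x ≡ 19374 (mod 101745).
Verify against each original: 19374 mod 17 = 11, 19374 mod 9 = 6, 19374 mod 19 = 13, 19374 mod 5 = 4, 19374 mod 7 = 5.

x ≡ 19374 (mod 101745).


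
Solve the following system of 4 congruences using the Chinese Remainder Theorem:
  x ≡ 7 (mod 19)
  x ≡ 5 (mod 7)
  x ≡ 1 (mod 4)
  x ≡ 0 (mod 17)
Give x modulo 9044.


Product of moduli M = 19 · 7 · 4 · 17 = 9044.
Merge one congruence at a time:
  Start: x ≡ 7 (mod 19).
  Combine with x ≡ 5 (mod 7); new modulus lcm = 133.
    Write x = 7 + 19·t and substitute into x ≡ 5 (mod 7): 19·t ≡ 5 − 7 = -2 (mod 7).
    Reduce coefficients mod 7: 5·t ≡ 5 (mod 7).
    The inverse of 5 mod 7 is 3 (since 5·3 = 15 = 2·7 + 1), so t ≡ 3·5 = 15 ≡ 1 (mod 7).
    Then x = 7 + 19·1 = 26, valid modulo lcm(19, 7) = 133: x ≡ 26 (mod 133).
  Combine with x ≡ 1 (mod 4); new modulus lcm = 532.
    Write x = 26 + 133·t and substitute into x ≡ 1 (mod 4): 133·t ≡ 1 − 26 = -25 (mod 4).
    Reduce coefficients mod 4: 1·t ≡ 3 (mod 4).
    So t ≡ 3 (mod 4).
    Then x = 26 + 133·3 = 425, valid modulo lcm(133, 4) = 532: x ≡ 425 (mod 532).
  Combine with x ≡ 0 (mod 17); new modulus lcm = 9044.
    Write x = 425 + 532·t and substitute into x ≡ 0 (mod 17): 532·t ≡ 0 − 425 = -425 (mod 17).
    Reduce coefficients mod 17: 5·t ≡ 0 (mod 17).
    The inverse of 5 mod 17 is 7 (since 5·7 = 35 = 2·17 + 1), so t ≡ 7·0 = 0 ≡ 0 (mod 17).
    Then x = 425 + 532·0 = 425, valid modulo lcm(532, 17) = 9044: x ≡ 425 (mod 9044).
Verify against each original: 425 mod 19 = 7, 425 mod 7 = 5, 425 mod 4 = 1, 425 mod 17 = 0.

x ≡ 425 (mod 9044).


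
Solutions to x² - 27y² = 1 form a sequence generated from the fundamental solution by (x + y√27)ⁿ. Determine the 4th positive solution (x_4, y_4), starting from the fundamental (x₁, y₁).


Step 1: Find the fundamental solution (x₁, y₁) of x² - 27y² = 1.
  Expand √27 as a continued fraction. a₀ = ⌊√27⌋ = 5; iterate m_{k+1} = d_k·a_k − m_k, d_{k+1} = (27 − m_{k+1}²)/d_k, a_{k+1} = ⌊(a₀ + m_{k+1})/d_{k+1}⌋ (starting m₀ = 0, d₀ = 1), with convergents p_k = a_k·p_{k-1} + p_{k-2}, q_k = a_k·q_{k-1} + q_{k-2} (p₋₁ = 1, q₋₁ = 0):
  k = 0: a₀ = 5; p₀/q₀ = 5/1; p₀² − 27·q₀² = 25 − 27 = -2.
  k = 1: m = 5, d = 2, a = ⌊(5 + 5)/2⌋ = 5; p/q = (5·5 + 1)/(5·1 + 0) = 26/5; p² − 27·q² = 676 − 675 = 1.
  The first convergent with p² − 27·q² = 1 gives the fundamental solution (x₁, y₁) = (26, 5).
Step 2: Apply the recurrence (x_{n+1}, y_{n+1}) = (x₁x_n + 27y₁y_n, x₁y_n + y₁x_n) repeatedly.
  From (x_1, y_1) = (26, 5): x_2 = 26·26 + 27·5·5 = 1351; y_2 = 26·5 + 5·26 = 260.
  From (x_2, y_2) = (1351, 260): x_3 = 26·1351 + 27·5·260 = 70226; y_3 = 26·260 + 5·1351 = 13515.
  From (x_3, y_3) = (70226, 13515): x_4 = 26·70226 + 27·5·13515 = 3650401; y_4 = 26·13515 + 5·70226 = 702520.
Step 3: Verify x_4² - 27·y_4² = 13325427460801 - 13325427460800 = 1 (should be 1). ✓

(x_1, y_1) = (26, 5); (x_4, y_4) = (3650401, 702520).


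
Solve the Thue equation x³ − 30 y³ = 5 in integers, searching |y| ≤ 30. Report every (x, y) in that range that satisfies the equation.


The equation is x³ - 30y³ = 5. For fixed y, x³ = 30·y³ + 5, so a solution requires the RHS to be a perfect cube.
Strategy: iterate y from -30 to 30, compute RHS = 30·y³ + 5, and check whether it is a (positive or negative) perfect cube.
Check small values of y:
  y = 0: RHS = 5 is not a perfect cube.
  y = 1: RHS = 35 is not a perfect cube.
  y = -1: RHS = -25 is not a perfect cube.
  y = 2: RHS = 245 is not a perfect cube.
  y = -2: RHS = -235 is not a perfect cube.
  y = 3: RHS = 815 is not a perfect cube.
  y = -3: RHS = -805 is not a perfect cube.
Continuing the search up to |y| = 30 finds no solutions either.
No (x, y) in the scanned range satisfies the equation.

No integer solutions with |y| ≤ 30.


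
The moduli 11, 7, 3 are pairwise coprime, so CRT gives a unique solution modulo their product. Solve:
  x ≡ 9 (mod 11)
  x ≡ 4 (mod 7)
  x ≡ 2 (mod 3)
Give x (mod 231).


Moduli 11, 7, 3 are pairwise coprime; by CRT there is a unique solution modulo M = 11 · 7 · 3 = 231.
Solve pairwise, accumulating the modulus:
  Start with x ≡ 9 (mod 11).
  Combine with x ≡ 4 (mod 7): since gcd(11, 7) = 1, we get a unique residue mod 77.
    Write x = 9 + 11·t and substitute into x ≡ 4 (mod 7): 11·t ≡ 4 − 9 = -5 (mod 7).
    Reduce coefficients mod 7: 4·t ≡ 2 (mod 7).
    The inverse of 4 mod 7 is 2 (since 4·2 = 8 = 1·7 + 1), so t ≡ 2·2 = 4 ≡ 4 (mod 7).
    Then x = 9 + 11·4 = 53, valid modulo lcm(11, 7) = 77: x ≡ 53 (mod 77).
  Combine with x ≡ 2 (mod 3): since gcd(77, 3) = 1, we get a unique residue mod 231.
    Write x = 53 + 77·t and substitute into x ≡ 2 (mod 3): 77·t ≡ 2 − 53 = -51 (mod 3).
    Reduce coefficients mod 3: 2·t ≡ 0 (mod 3).
    The inverse of 2 mod 3 is 2 (since 2·2 = 4 = 1·3 + 1), so t ≡ 2·0 = 0 ≡ 0 (mod 3).
    Then x = 53 + 77·0 = 53, valid modulo lcm(77, 3) = 231: x ≡ 53 (mod 231).
Verify: 53 mod 11 = 9 ✓, 53 mod 7 = 4 ✓, 53 mod 3 = 2 ✓.

x ≡ 53 (mod 231).


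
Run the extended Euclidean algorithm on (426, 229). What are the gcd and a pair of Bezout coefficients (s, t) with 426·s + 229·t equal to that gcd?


Euclidean algorithm on (426, 229) — divide until remainder is 0:
  426 = 1 · 229 + 197
  229 = 1 · 197 + 32
  197 = 6 · 32 + 5
  32 = 6 · 5 + 2
  5 = 2 · 2 + 1
  2 = 2 · 1 + 0
gcd(426, 229) = 1.
Track Bezout coefficients alongside the remainders: start with r₀ = 426 = a·1 + b·0 (s = 1, t = 0) and r₁ = 229 = a·0 + b·1 (s = 0, t = 1); each new remainder r_{k+1} = r_{k-1} − q_k·r_k inherits s_{k+1} = s_{k-1} − q_k·s_k, t_{k+1} = t_{k-1} − q_k·t_k, so r_k = a·s_k + b·t_k at every step:
  q = 1: r = 197, s = 1 − 1·0 = 1, t = 0 − 1·1 = -1  (check: 426·1 + 229·(-1) = 197)
  q = 1: r = 32, s = 0 − 1·1 = -1, t = 1 − 1·(-1) = 2  (check: 426·(-1) + 229·2 = 32)
  q = 6: r = 5, s = 1 − 6·(-1) = 7, t = -1 − 6·2 = -13  (check: 426·7 + 229·(-13) = 5)
  q = 6: r = 2, s = -1 − 6·7 = -43, t = 2 − 6·(-13) = 80  (check: 426·(-43) + 229·80 = 2)
  q = 2: r = 1, s = 7 − 2·(-43) = 93, t = -13 − 2·80 = -173  (check: 426·93 + 229·(-173) = 1)
The row with r = 1 (the gcd) gives the Bezout coefficients s = 93, t = -173.
Result: 426 · (93) + 229 · (-173) = 1.

gcd(426, 229) = 1; s = 93, t = -173 (check: 426·93 + 229·(-173) = 1).


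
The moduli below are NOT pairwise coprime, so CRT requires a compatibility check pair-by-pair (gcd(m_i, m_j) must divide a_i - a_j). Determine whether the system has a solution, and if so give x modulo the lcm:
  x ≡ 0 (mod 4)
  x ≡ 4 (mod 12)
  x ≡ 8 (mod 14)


Moduli 4, 12, 14 are not pairwise coprime, so CRT works modulo lcm(m_i) when all pairwise compatibility conditions hold.
Pairwise compatibility: gcd(m_i, m_j) must divide a_i - a_j for every pair.
Merge one congruence at a time:
  Start: x ≡ 0 (mod 4).
  Combine with x ≡ 4 (mod 12): gcd(4, 12) = 4; 4 - 0 = 4, which IS divisible by 4, so compatible.
    Write x = 0 + 4·t and substitute into x ≡ 4 (mod 12): 4·t ≡ 4 − 0 = 4 (mod 12).
    Divide the congruence (and modulus) by g = 4: 1·t ≡ 1 (mod 3).
    So t ≡ 1 (mod 3).
    Then x = 0 + 4·1 = 4, valid modulo lcm(4, 12) = 12: x ≡ 4 (mod 12).
  Combine with x ≡ 8 (mod 14): gcd(12, 14) = 2; 8 - 4 = 4, which IS divisible by 2, so compatible.
    Write x = 4 + 12·t and substitute into x ≡ 8 (mod 14): 12·t ≡ 8 − 4 = 4 (mod 14).
    Divide the congruence (and modulus) by g = 2: 6·t ≡ 2 (mod 7).
    The inverse of 6 mod 7 is 6 (since 6·6 = 36 = 5·7 + 1), so t ≡ 6·2 = 12 ≡ 5 (mod 7).
    Then x = 4 + 12·5 = 64, valid modulo lcm(12, 14) = 84: x ≡ 64 (mod 84).
Verify: 64 mod 4 = 0, 64 mod 12 = 4, 64 mod 14 = 8.

x ≡ 64 (mod 84).


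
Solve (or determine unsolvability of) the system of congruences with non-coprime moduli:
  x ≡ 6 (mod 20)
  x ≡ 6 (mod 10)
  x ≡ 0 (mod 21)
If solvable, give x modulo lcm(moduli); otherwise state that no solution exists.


Moduli 20, 10, 21 are not pairwise coprime, so CRT works modulo lcm(m_i) when all pairwise compatibility conditions hold.
Pairwise compatibility: gcd(m_i, m_j) must divide a_i - a_j for every pair.
Merge one congruence at a time:
  Start: x ≡ 6 (mod 20).
  Combine with x ≡ 6 (mod 10): gcd(20, 10) = 10; 6 - 6 = 0, which IS divisible by 10, so compatible.
    Write x = 6 + 20·t and substitute into x ≡ 6 (mod 10): 20·t ≡ 6 − 6 = 0 (mod 10).
    Divide the congruence (and modulus) by g = 10: 2·t ≡ 0 (mod 1).
    Modulo 1 every t works; take t = 0.
    Then x = 6 + 20·0 = 6, valid modulo lcm(20, 10) = 20: x ≡ 6 (mod 20).
  Combine with x ≡ 0 (mod 21): gcd(20, 21) = 1; 0 - 6 = -6, which IS divisible by 1, so compatible.
    Write x = 6 + 20·t and substitute into x ≡ 0 (mod 21): 20·t ≡ 0 − 6 = -6 (mod 21).
    Reduce coefficients mod 21: 20·t ≡ 15 (mod 21).
    The inverse of 20 mod 21 is 20 (since 20·20 = 400 = 19·21 + 1), so t ≡ 20·15 = 300 ≡ 6 (mod 21).
    Then x = 6 + 20·6 = 126, valid modulo lcm(20, 21) = 420: x ≡ 126 (mod 420).
Verify: 126 mod 20 = 6, 126 mod 10 = 6, 126 mod 21 = 0.

x ≡ 126 (mod 420).


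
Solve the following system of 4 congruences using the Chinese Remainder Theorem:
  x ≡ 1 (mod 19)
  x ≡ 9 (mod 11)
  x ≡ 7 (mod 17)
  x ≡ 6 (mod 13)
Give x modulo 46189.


Product of moduli M = 19 · 11 · 17 · 13 = 46189.
Merge one congruence at a time:
  Start: x ≡ 1 (mod 19).
  Combine with x ≡ 9 (mod 11); new modulus lcm = 209.
    Write x = 1 + 19·t and substitute into x ≡ 9 (mod 11): 19·t ≡ 9 − 1 = 8 (mod 11).
    Reduce coefficients mod 11: 8·t ≡ 8 (mod 11).
    The inverse of 8 mod 11 is 7 (since 8·7 = 56 = 5·11 + 1), so t ≡ 7·8 = 56 ≡ 1 (mod 11).
    Then x = 1 + 19·1 = 20, valid modulo lcm(19, 11) = 209: x ≡ 20 (mod 209).
  Combine with x ≡ 7 (mod 17); new modulus lcm = 3553.
    Write x = 20 + 209·t and substitute into x ≡ 7 (mod 17): 209·t ≡ 7 − 20 = -13 (mod 17).
    Reduce coefficients mod 17: 5·t ≡ 4 (mod 17).
    The inverse of 5 mod 17 is 7 (since 5·7 = 35 = 2·17 + 1), so t ≡ 7·4 = 28 ≡ 11 (mod 17).
    Then x = 20 + 209·11 = 2319, valid modulo lcm(209, 17) = 3553: x ≡ 2319 (mod 3553).
  Combine with x ≡ 6 (mod 13); new modulus lcm = 46189.
    Write x = 2319 + 3553·t and substitute into x ≡ 6 (mod 13): 3553·t ≡ 6 − 2319 = -2313 (mod 13).
    Reduce coefficients mod 13: 4·t ≡ 1 (mod 13).
    The inverse of 4 mod 13 is 10 (since 4·10 = 40 = 3·13 + 1), so t ≡ 10·1 = 10 ≡ 10 (mod 13).
    Then x = 2319 + 3553·10 = 37849, valid modulo lcm(3553, 13) = 46189: x ≡ 37849 (mod 46189).
Verify against each original: 37849 mod 19 = 1, 37849 mod 11 = 9, 37849 mod 17 = 7, 37849 mod 13 = 6.

x ≡ 37849 (mod 46189).
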